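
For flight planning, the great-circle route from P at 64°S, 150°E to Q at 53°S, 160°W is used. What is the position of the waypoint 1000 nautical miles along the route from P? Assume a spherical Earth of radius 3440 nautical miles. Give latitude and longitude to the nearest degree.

Convert each endpoint to a unit vector on the sphere (x = cos φ cos λ, y = cos φ sin λ, z = sin φ).
The central angle between the endpoints is δ = arccos(p₁·p₂) ≈ 0.479 rad (27.5°). The total great-circle distance is δ·R ≈ 0.479 × 3440 ≈ 1648 nmi, so the target fraction is f = 1000/1648 ≈ 0.607.
Interpolate at f ≈ 0.607 with slerp weights a = sin((1−f)δ)/sin δ ≈ 0.406, b = sin(fδ)/sin δ ≈ 0.622.
p = a·p₁ + b·p₂ ≈ (-0.506, -0.039, -0.862); φ = arcsin(p_z) ≈ -59.51°, λ = atan2(p_y, p_x) ≈ -175.60°.

≈ 60°S, 176°W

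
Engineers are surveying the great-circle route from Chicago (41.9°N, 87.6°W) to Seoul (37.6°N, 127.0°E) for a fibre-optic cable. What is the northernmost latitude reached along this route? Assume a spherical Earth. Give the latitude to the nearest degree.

≈ 70°N

The great circle lies in the plane with unit normal n̂ = (p₁ × p₂)/|p₁ × p₂|.
Here n̂_z ≈ -0.336; the vertex latitude is φ_max = arccos|n̂_z| ≈ 70.4°.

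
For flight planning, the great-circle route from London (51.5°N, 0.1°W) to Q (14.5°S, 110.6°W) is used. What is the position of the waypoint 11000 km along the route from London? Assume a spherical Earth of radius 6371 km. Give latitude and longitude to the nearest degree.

≈ (3°S, 101°W)

Convert each endpoint to a unit vector on the sphere (x = cos φ cos λ, y = cos φ sin λ, z = sin φ).
The central angle between the endpoints is δ = arccos(p₁·p₂) ≈ 1.990 rad (114.0°). The total great-circle distance is δ·R ≈ 1.990 × 6371 ≈ 12678 km, so the target fraction is f = 11000/12678 ≈ 0.868.
Interpolate at f ≈ 0.868 with slerp weights a = sin((1−f)δ)/sin δ ≈ 0.285, b = sin(fδ)/sin δ ≈ 1.082.
p = a·p₁ + b·p₂ ≈ (-0.191, -0.980, -0.048); φ = arcsin(p_z) ≈ -2.73°, λ = atan2(p_y, p_x) ≈ -101.02°.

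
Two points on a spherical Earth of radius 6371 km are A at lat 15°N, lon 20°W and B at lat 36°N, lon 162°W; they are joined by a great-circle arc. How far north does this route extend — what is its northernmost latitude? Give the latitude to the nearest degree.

≈ 57°N

The great circle lies in the plane with unit normal n̂ = (p₁ × p₂)/|p₁ × p₂|.
Here n̂_z ≈ -0.543; the vertex latitude is φ_max = arccos|n̂_z| ≈ 57.1°.
Check via Clairaut: cos φ_max = |cos φ₁| · sin C = cos(15.0°)·sin(34.2°) ≈ 0.543, again giving ≈ 57.1°.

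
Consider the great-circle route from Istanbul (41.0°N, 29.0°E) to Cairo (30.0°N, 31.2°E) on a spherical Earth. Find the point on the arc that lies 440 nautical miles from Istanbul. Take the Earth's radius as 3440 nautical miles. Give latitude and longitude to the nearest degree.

Convert each endpoint to a unit vector on the sphere (x = cos φ cos λ, y = cos φ sin λ, z = sin φ).
The central angle between the endpoints is δ = arccos(p₁·p₂) ≈ 0.194 rad (11.1°). The total great-circle distance is δ·R ≈ 0.194 × 3440 ≈ 669 nmi, so the target fraction is f = 440/669 ≈ 0.658.
Interpolate at f ≈ 0.658 with slerp weights a = sin((1−f)δ)/sin δ ≈ 0.344, b = sin(fδ)/sin δ ≈ 0.660.
p = a·p₁ + b·p₂ ≈ (0.716, 0.422, 0.556); φ = arcsin(p_z) ≈ 33.77°, λ = atan2(p_y, p_x) ≈ 30.51°.

≈ 34°N, 31°E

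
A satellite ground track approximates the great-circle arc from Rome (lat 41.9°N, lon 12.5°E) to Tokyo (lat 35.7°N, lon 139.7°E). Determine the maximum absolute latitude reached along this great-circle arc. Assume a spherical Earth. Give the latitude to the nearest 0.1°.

≈ 61.2°N

The great circle lies in the plane with unit normal n̂ = (p₁ × p₂)/|p₁ × p₂|.
Here n̂_z ≈ +0.482; the vertex latitude is φ_max = arccos|n̂_z| ≈ 61.2°.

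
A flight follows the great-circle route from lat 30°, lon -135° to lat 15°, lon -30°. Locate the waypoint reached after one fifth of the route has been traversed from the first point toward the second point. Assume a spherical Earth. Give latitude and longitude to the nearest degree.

Write both endpoints as unit vectors p₁, p₂ with components (cos φ cos λ, cos φ sin λ, sin φ).
The central angle between the endpoints is δ = arccos(p₁·p₂) ≈ 1.658 rad (95.0°).
Interpolate at f = 1/5 with slerp weights a = sin((1−f)δ)/sin δ ≈ 0.974, b = sin(fδ)/sin δ ≈ 0.327.
p = a·p₁ + b·p₂ ≈ (-0.323, -0.754, 0.572); φ = arcsin(p_z) ≈ 34.86°, λ = atan2(p_y, p_x) ≈ -113.19°.

≈ lat 35°, lon -113°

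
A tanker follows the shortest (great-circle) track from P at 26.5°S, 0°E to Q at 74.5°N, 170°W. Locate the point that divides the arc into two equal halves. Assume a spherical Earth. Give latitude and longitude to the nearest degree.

≈ 39°N, 4°W

The haversine formula gives a central angle δ ≈ 2.299 rad (131.7°) between the endpoints.
Interpolate at f = 1/2 with slerp weights a = sin((1−f)δ)/sin δ ≈ 1.223, b = sin(fδ)/sin δ ≈ 1.223.
p = a·p₁ + b·p₂ ≈ (0.772, -0.057, 0.633); φ = arcsin(p_z) ≈ 39.24°, λ = atan2(p_y, p_x) ≈ -4.20°.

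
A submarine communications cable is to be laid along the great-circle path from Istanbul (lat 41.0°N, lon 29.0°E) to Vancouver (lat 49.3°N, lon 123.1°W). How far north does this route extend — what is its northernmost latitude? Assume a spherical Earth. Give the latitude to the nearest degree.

≈ 77°N

The great circle lies in the plane with unit normal n̂ = (p₁ × p₂)/|p₁ × p₂|.
Here n̂_z ≈ -0.231; the vertex latitude is φ_max = arccos|n̂_z| ≈ 76.7°.
Check via Clairaut: cos φ_max = |cos φ₁| · sin C = cos(41.0°)·sin(17.8°) ≈ 0.231, again giving ≈ 76.7°.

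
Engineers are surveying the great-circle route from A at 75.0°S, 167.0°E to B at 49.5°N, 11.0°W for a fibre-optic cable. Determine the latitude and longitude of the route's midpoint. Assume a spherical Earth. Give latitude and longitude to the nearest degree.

Convert each endpoint to a unit vector on the sphere (x = cos φ cos λ, y = cos φ sin λ, z = sin φ).
The central angle between the endpoints is δ = arccos(p₁·p₂) ≈ 2.696 rad (154.5°).
Interpolate at f = 1/2 with slerp weights a = sin((1−f)δ)/sin δ ≈ 2.264, b = sin(fδ)/sin δ ≈ 2.264.
p = a·p₁ + b·p₂ ≈ (0.873, -0.149, -0.465); φ = arcsin(p_z) ≈ -27.73°, λ = atan2(p_y, p_x) ≈ -9.68°.

≈ 28°S, 10°W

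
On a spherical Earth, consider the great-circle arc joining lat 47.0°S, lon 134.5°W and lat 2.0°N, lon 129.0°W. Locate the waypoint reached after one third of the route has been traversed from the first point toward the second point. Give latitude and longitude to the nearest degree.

≈ lat 31°S, lon 132°W

Convert each endpoint to a unit vector on the sphere (x = cos φ cos λ, y = cos φ sin λ, z = sin φ).
The central angle between the endpoints is δ = arccos(p₁·p₂) ≈ 0.859 rad (49.2°).
Interpolate at f = 1/3 with slerp weights a = sin((1−f)δ)/sin δ ≈ 0.716, b = sin(fδ)/sin δ ≈ 0.373.
p = a·p₁ + b·p₂ ≈ (-0.577, -0.638, -0.510); φ = arcsin(p_z) ≈ -30.69°, λ = atan2(p_y, p_x) ≈ -132.12°.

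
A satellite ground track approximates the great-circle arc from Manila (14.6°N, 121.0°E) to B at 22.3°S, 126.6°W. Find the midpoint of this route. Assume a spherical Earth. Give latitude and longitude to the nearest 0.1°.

Convert each endpoint to a unit vector on the sphere (x = cos φ cos λ, y = cos φ sin λ, z = sin φ).
The central angle between the endpoints is δ = arccos(p₁·p₂) ≈ 2.023 rad (115.9°).
Interpolate at f = 1/2 with slerp weights a = sin((1−f)δ)/sin δ ≈ 0.942, b = sin(fδ)/sin δ ≈ 0.942.
p = a·p₁ + b·p₂ ≈ (-0.989, 0.082, -0.120); φ = arcsin(p_z) ≈ -6.89°, λ = atan2(p_y, p_x) ≈ 175.28°.

≈ 6.9°S, 175.3°E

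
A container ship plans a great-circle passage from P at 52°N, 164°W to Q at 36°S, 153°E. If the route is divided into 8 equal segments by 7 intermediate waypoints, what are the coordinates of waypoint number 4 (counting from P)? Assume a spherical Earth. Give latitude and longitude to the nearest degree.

≈ 9°N, 171°E

Convert each endpoint to a unit vector on the sphere (x = cos φ cos λ, y = cos φ sin λ, z = sin φ).
The central angle between the endpoints is δ = arccos(p₁·p₂) ≈ 1.670 rad (95.7°).
Interpolate at f = 4/8 with slerp weights a = sin((1−f)δ)/sin δ ≈ 0.745, b = sin(fδ)/sin δ ≈ 0.745.
p = a·p₁ + b·p₂ ≈ (-0.978, 0.147, 0.149); φ = arcsin(p_z) ≈ 8.58°, λ = atan2(p_y, p_x) ≈ 171.44°.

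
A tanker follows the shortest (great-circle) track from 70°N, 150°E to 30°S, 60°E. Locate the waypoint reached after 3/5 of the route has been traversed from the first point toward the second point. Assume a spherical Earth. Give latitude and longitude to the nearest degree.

The haversine formula gives a central angle δ ≈ 2.060 rad (118.0°) between the endpoints.
Interpolate at f = 3/5 with slerp weights a = sin((1−f)δ)/sin δ ≈ 0.831, b = sin(fδ)/sin δ ≈ 1.070.
p = a·p₁ + b·p₂ ≈ (0.217, 0.945, 0.246); φ = arcsin(p_z) ≈ 14.25°, λ = atan2(p_y, p_x) ≈ 77.06°.

≈ 14°N, 77°E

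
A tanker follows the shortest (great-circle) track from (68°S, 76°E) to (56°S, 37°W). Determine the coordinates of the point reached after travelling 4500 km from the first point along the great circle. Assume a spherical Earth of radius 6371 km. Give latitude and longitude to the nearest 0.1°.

≈ (61.3°S, 30.9°W)

Write both endpoints as unit vectors p₁, p₂ with components (cos φ cos λ, cos φ sin λ, sin φ).
The central angle between the endpoints is δ = arccos(p₁·p₂) ≈ 0.814 rad (46.6°). The total great-circle distance is δ·R ≈ 0.814 × 6371 ≈ 5184 km, so the target fraction is f = 4500/5184 ≈ 0.868.
Interpolate at f ≈ 0.868 with slerp weights a = sin((1−f)δ)/sin δ ≈ 0.147, b = sin(fδ)/sin δ ≈ 0.893.
p = a·p₁ + b·p₂ ≈ (0.412, -0.247, -0.877); φ = arcsin(p_z) ≈ -61.28°, λ = atan2(p_y, p_x) ≈ -30.93°.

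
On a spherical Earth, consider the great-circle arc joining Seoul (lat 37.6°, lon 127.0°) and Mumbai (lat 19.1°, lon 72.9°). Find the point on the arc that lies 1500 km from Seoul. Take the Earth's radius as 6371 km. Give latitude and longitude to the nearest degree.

The haversine formula gives a central angle δ ≈ 0.878 rad (50.3°) between the endpoints. The total great-circle distance is δ·R ≈ 0.878 × 6371 ≈ 5594 km, so the target fraction is f = 1500/5594 ≈ 0.268.
Interpolate at f ≈ 0.268 with slerp weights a = sin((1−f)δ)/sin δ ≈ 0.779, b = sin(fδ)/sin δ ≈ 0.303.
p = a·p₁ + b·p₂ ≈ (-0.287, 0.767, 0.574); φ = arcsin(p_z) ≈ 35.06°, λ = atan2(p_y, p_x) ≈ 110.53°.

≈ lat 35°, lon 111°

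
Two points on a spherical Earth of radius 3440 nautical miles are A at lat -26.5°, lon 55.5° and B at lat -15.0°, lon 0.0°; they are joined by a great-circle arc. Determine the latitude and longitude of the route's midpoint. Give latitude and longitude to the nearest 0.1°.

Convert each endpoint to a unit vector on the sphere (x = cos φ cos λ, y = cos φ sin λ, z = sin φ).
The central angle between the endpoints is δ = arccos(p₁·p₂) ≈ 0.921 rad (52.8°).
Interpolate at f = 1/2 with slerp weights a = sin((1−f)δ)/sin δ ≈ 0.558, b = sin(fδ)/sin δ ≈ 0.558.
p = a·p₁ + b·p₂ ≈ (0.822, 0.412, -0.393); φ = arcsin(p_z) ≈ -23.17°, λ = atan2(p_y, p_x) ≈ 26.60°.

≈ lat -23.2°, lon 26.6°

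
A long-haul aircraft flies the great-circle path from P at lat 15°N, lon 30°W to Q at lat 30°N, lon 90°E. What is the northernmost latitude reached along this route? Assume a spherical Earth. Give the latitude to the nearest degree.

The great circle lies in the plane with unit normal n̂ = (p₁ × p₂)/|p₁ × p₂|.
Here n̂_z ≈ +0.757; the vertex latitude is φ_max = arccos|n̂_z| ≈ 40.8°.

≈ 41°N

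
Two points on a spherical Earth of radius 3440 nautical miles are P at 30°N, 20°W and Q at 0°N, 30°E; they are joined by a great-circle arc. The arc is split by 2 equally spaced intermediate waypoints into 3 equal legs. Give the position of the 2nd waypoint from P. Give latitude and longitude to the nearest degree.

≈ 11°N, 15°E

Convert each endpoint to a unit vector on the sphere (x = cos φ cos λ, y = cos φ sin λ, z = sin φ).
The central angle between the endpoints is δ = arccos(p₁·p₂) ≈ 0.980 rad (56.2°).
Interpolate at f = 2/3 with slerp weights a = sin((1−f)δ)/sin δ ≈ 0.386, b = sin(fδ)/sin δ ≈ 0.732.
p = a·p₁ + b·p₂ ≈ (0.948, 0.252, 0.193); φ = arcsin(p_z) ≈ 11.14°, λ = atan2(p_y, p_x) ≈ 14.85°.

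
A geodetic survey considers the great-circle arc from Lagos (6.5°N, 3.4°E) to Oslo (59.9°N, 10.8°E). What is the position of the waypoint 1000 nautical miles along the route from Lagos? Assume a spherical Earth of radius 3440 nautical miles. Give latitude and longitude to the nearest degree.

The haversine formula gives a central angle δ ≈ 0.937 rad (53.7°) between the endpoints. The total great-circle distance is δ·R ≈ 0.937 × 3440 ≈ 3224 nmi, so the target fraction is f = 1000/3224 ≈ 0.310.
Interpolate at f ≈ 0.310 with slerp weights a = sin((1−f)δ)/sin δ ≈ 0.747, b = sin(fδ)/sin δ ≈ 0.356.
p = a·p₁ + b·p₂ ≈ (0.917, 0.077, 0.392); φ = arcsin(p_z) ≈ 23.10°, λ = atan2(p_y, p_x) ≈ 4.83°.

≈ 23°N, 5°E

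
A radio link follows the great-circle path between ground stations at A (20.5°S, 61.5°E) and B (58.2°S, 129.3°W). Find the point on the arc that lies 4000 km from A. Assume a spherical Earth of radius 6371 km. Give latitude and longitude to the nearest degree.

≈ (56°S, 68°E)

Write both endpoints as unit vectors p₁, p₂ with components (cos φ cos λ, cos φ sin λ, sin φ).
The central angle between the endpoints is δ = arccos(p₁·p₂) ≈ 1.759 rad (100.8°). The total great-circle distance is δ·R ≈ 1.759 × 6371 ≈ 11207 km, so the target fraction is f = 4000/11207 ≈ 0.357.
Interpolate at f ≈ 0.357 with slerp weights a = sin((1−f)δ)/sin δ ≈ 0.921, b = sin(fδ)/sin δ ≈ 0.598.
p = a·p₁ + b·p₂ ≈ (0.212, 0.514, -0.831); φ = arcsin(p_z) ≈ -56.18°, λ = atan2(p_y, p_x) ≈ 67.59°.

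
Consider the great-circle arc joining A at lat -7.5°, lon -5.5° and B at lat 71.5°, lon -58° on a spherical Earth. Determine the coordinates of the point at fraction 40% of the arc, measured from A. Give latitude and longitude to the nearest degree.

Convert each endpoint to a unit vector on the sphere (x = cos φ cos λ, y = cos φ sin λ, z = sin φ).
The central angle between the endpoints is δ = arccos(p₁·p₂) ≈ 1.503 rad (86.1°).
Interpolate at f = 0.40 with slerp weights a = sin((1−f)δ)/sin δ ≈ 0.786, b = sin(fδ)/sin δ ≈ 0.567.
p = a·p₁ + b·p₂ ≈ (0.871, -0.227, 0.435); φ = arcsin(p_z) ≈ 25.79°, λ = atan2(p_y, p_x) ≈ -14.62°.

≈ lat 26°, lon -15°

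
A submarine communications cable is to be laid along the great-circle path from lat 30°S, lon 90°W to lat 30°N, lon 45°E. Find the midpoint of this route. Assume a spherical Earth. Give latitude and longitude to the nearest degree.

From cos δ = sin φ₁ sin φ₂ + cos φ₁ cos φ₂ cos Δλ, the central angle is δ ≈ 2.466 rad (141.3°).
Interpolate at f = 1/2 with slerp weights a = sin((1−f)δ)/sin δ ≈ 1.509, b = sin(fδ)/sin δ ≈ 1.509.
p = a·p₁ + b·p₂ ≈ (0.924, -0.383, 0.000); φ = arcsin(p_z) ≈ 0.00°, λ = atan2(p_y, p_x) ≈ -22.50°.

≈ lat 0°N, lon 23°W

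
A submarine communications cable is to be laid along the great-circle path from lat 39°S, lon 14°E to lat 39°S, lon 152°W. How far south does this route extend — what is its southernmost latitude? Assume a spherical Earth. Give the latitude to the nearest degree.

≈ 81°S

The great circle lies in the plane with unit normal n̂ = (p₁ × p₂)/|p₁ × p₂|.
Here n̂_z ≈ -0.149; the vertex latitude is φ_max = arccos|n̂_z| ≈ 81.4°.
Check via Clairaut: cos φ_max = |cos φ₁| · sin C = cos(39.0°)·sin(169.0°) ≈ 0.149, again giving ≈ 81.4°.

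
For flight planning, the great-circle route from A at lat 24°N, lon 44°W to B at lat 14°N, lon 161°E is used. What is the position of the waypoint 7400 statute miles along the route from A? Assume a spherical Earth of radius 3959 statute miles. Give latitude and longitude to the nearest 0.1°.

The haversine formula gives a central angle δ ≈ 2.353 rad (134.8°) between the endpoints. The total great-circle distance is δ·R ≈ 2.353 × 3959 ≈ 9316 mi, so the target fraction is f = 7400/9316 ≈ 0.794.
Interpolate at f ≈ 0.794 with slerp weights a = sin((1−f)δ)/sin δ ≈ 0.656, b = sin(fδ)/sin δ ≈ 1.348.
p = a·p₁ + b·p₂ ≈ (-0.805, 0.009, 0.593); φ = arcsin(p_z) ≈ 36.36°, λ = atan2(p_y, p_x) ≈ 179.33°.

≈ lat 36.4°N, lon 179.3°E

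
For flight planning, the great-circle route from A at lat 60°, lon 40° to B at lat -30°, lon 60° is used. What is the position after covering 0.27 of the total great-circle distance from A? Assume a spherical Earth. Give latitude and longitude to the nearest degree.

From cos δ = sin φ₁ sin φ₂ + cos φ₁ cos φ₂ cos Δλ, the central angle is δ ≈ 1.597 rad (91.5°).
Interpolate at f = 0.27 with slerp weights a = sin((1−f)δ)/sin δ ≈ 0.919, b = sin(fδ)/sin δ ≈ 0.418.
p = a·p₁ + b·p₂ ≈ (0.533, 0.609, 0.587); φ = arcsin(p_z) ≈ 35.96°, λ = atan2(p_y, p_x) ≈ 48.80°.

≈ lat 36°, lon 49°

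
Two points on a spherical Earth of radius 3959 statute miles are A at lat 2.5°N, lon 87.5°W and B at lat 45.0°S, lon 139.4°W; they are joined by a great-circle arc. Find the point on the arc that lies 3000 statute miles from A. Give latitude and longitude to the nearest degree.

From cos δ = sin φ₁ sin φ₂ + cos φ₁ cos φ₂ cos Δλ, the central angle is δ ≈ 1.154 rad (66.1°). The total great-circle distance is δ·R ≈ 1.154 × 3959 ≈ 4568 mi, so the target fraction is f = 3000/4568 ≈ 0.657.
Interpolate at f ≈ 0.657 with slerp weights a = sin((1−f)δ)/sin δ ≈ 0.422, b = sin(fδ)/sin δ ≈ 0.752.
p = a·p₁ + b·p₂ ≈ (-0.385, -0.767, -0.513); φ = arcsin(p_z) ≈ -30.87°, λ = atan2(p_y, p_x) ≈ -116.67°.

≈ lat 31°S, lon 117°W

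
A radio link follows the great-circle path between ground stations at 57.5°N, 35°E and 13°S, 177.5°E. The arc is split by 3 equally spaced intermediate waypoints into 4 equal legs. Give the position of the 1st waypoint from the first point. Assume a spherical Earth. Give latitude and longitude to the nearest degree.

≈ 65°N, 103°E

From cos δ = sin φ₁ sin φ₂ + cos φ₁ cos φ₂ cos Δλ, the central angle is δ ≈ 2.221 rad (127.2°).
Interpolate at f = 1/4 with slerp weights a = sin((1−f)δ)/sin δ ≈ 1.250, b = sin(fδ)/sin δ ≈ 0.662.
p = a·p₁ + b·p₂ ≈ (-0.094, 0.413, 0.906); φ = arcsin(p_z) ≈ 64.91°, λ = atan2(p_y, p_x) ≈ 102.82°.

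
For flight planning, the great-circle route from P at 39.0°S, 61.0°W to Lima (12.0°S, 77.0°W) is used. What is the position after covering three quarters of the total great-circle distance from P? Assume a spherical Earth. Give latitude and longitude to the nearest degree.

≈ 19°S, 74°W

From cos δ = sin φ₁ sin φ₂ + cos φ₁ cos φ₂ cos Δλ, the central angle is δ ≈ 0.532 rad (30.5°).
Interpolate at f = 3/4 with slerp weights a = sin((1−f)δ)/sin δ ≈ 0.261, b = sin(fδ)/sin δ ≈ 0.766.
p = a·p₁ + b·p₂ ≈ (0.267, -0.908, -0.324); φ = arcsin(p_z) ≈ -18.89°, λ = atan2(p_y, p_x) ≈ -73.61°.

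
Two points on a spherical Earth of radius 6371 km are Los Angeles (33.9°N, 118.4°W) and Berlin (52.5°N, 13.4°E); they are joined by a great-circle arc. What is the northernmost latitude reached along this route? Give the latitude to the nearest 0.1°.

≈ 67.7°N

The great circle lies in the plane with unit normal n̂ = (p₁ × p₂)/|p₁ × p₂|.
Here n̂_z ≈ +0.379; the vertex latitude is φ_max = arccos|n̂_z| ≈ 67.7°.
Check via Clairaut: cos φ_max = |cos φ₁| · sin C = cos(33.9°)·sin(27.2°) ≈ 0.379, again giving ≈ 67.7°.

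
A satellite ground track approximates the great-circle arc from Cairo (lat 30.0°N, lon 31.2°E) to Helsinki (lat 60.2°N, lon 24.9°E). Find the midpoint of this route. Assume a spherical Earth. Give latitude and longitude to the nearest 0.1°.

≈ lat 45.1°N, lon 28.9°E

Write both endpoints as unit vectors p₁, p₂ with components (cos φ cos λ, cos φ sin λ, sin φ).
The central angle between the endpoints is δ = arccos(p₁·p₂) ≈ 0.532 rad (30.5°).
Interpolate at f = 1/2 with slerp weights a = sin((1−f)δ)/sin δ ≈ 0.518, b = sin(fδ)/sin δ ≈ 0.518.
p = a·p₁ + b·p₂ ≈ (0.618, 0.341, 0.709); φ = arcsin(p_z) ≈ 45.14°, λ = atan2(p_y, p_x) ≈ 28.90°.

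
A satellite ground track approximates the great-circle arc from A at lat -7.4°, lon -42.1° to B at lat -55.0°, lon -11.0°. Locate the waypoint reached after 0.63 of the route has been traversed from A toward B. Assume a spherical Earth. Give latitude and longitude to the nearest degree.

The haversine formula gives a central angle δ ≈ 0.937 rad (53.7°) between the endpoints.
Interpolate at f = 0.63 with slerp weights a = sin((1−f)δ)/sin δ ≈ 0.422, b = sin(fδ)/sin δ ≈ 0.691.
p = a·p₁ + b·p₂ ≈ (0.699, -0.356, -0.620); φ = arcsin(p_z) ≈ -38.32°, λ = atan2(p_y, p_x) ≈ -26.98°.

≈ lat -38°, lon -27°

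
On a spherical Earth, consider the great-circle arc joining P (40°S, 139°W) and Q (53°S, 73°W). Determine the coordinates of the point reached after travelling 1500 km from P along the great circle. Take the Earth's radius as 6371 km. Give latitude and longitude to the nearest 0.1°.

≈ (47.6°S, 123.5°W)

Convert each endpoint to a unit vector on the sphere (x = cos φ cos λ, y = cos φ sin λ, z = sin φ).
The central angle between the endpoints is δ = arccos(p₁·p₂) ≈ 0.794 rad (45.5°). The total great-circle distance is δ·R ≈ 0.794 × 6371 ≈ 5060 km, so the target fraction is f = 1500/5060 ≈ 0.296.
Interpolate at f ≈ 0.296 with slerp weights a = sin((1−f)δ)/sin δ ≈ 0.743, b = sin(fδ)/sin δ ≈ 0.327.
p = a·p₁ + b·p₂ ≈ (-0.372, -0.562, -0.739); φ = arcsin(p_z) ≈ -47.64°, λ = atan2(p_y, p_x) ≈ -123.52°.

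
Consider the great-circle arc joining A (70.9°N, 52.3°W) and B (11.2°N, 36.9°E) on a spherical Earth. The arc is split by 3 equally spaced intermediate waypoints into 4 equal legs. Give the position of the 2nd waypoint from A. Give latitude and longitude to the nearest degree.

≈ (48°N, 19°E)

Convert each endpoint to a unit vector on the sphere (x = cos φ cos λ, y = cos φ sin λ, z = sin φ).
The central angle between the endpoints is δ = arccos(p₁·p₂) ≈ 1.382 rad (79.2°).
Interpolate at f = 2/4 with slerp weights a = sin((1−f)δ)/sin δ ≈ 0.649, b = sin(fδ)/sin δ ≈ 0.649.
p = a·p₁ + b·p₂ ≈ (0.639, 0.214, 0.739); φ = arcsin(p_z) ≈ 47.65°, λ = atan2(p_y, p_x) ≈ 18.53°.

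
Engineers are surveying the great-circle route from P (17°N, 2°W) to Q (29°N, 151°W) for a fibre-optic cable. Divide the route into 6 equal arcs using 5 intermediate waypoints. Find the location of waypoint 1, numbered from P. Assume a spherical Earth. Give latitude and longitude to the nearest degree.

Write both endpoints as unit vectors p₁, p₂ with components (cos φ cos λ, cos φ sin λ, sin φ).
The central angle between the endpoints is δ = arccos(p₁·p₂) ≈ 2.184 rad (125.1°).
Interpolate at f = 1/6 with slerp weights a = sin((1−f)δ)/sin δ ≈ 1.185, b = sin(fδ)/sin δ ≈ 0.435.
p = a·p₁ + b·p₂ ≈ (0.799, -0.224, 0.557); φ = arcsin(p_z) ≈ 33.87°, λ = atan2(p_y, p_x) ≈ -15.66°.

≈ (34°N, 16°W)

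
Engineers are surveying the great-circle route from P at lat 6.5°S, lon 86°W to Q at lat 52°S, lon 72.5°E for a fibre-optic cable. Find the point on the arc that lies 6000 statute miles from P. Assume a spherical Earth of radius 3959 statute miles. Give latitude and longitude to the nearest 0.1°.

≈ lat 74.8°S, lon 15.9°E

The haversine formula gives a central angle δ ≈ 2.071 rad (118.7°) between the endpoints. The total great-circle distance is δ·R ≈ 2.071 × 3959 ≈ 8201 mi, so the target fraction is f = 6000/8201 ≈ 0.732.
Interpolate at f ≈ 0.732 with slerp weights a = sin((1−f)δ)/sin δ ≈ 0.601, b = sin(fδ)/sin δ ≈ 1.138.
p = a·p₁ + b·p₂ ≈ (0.252, 0.072, -0.965); φ = arcsin(p_z) ≈ -74.78°, λ = atan2(p_y, p_x) ≈ 15.95°.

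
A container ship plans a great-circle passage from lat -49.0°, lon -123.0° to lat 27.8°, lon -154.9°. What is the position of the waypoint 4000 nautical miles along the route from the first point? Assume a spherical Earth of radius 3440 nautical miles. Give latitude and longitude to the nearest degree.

Write both endpoints as unit vectors p₁, p₂ with components (cos φ cos λ, cos φ sin λ, sin φ).
The central angle between the endpoints is δ = arccos(p₁·p₂) ≈ 1.430 rad (81.9°). The total great-circle distance is δ·R ≈ 1.430 × 3440 ≈ 4918 nmi, so the target fraction is f = 4000/4918 ≈ 0.813.
Interpolate at f ≈ 0.813 with slerp weights a = sin((1−f)δ)/sin δ ≈ 0.266, b = sin(fδ)/sin δ ≈ 0.927.
p = a·p₁ + b·p₂ ≈ (-0.838, -0.494, 0.231); φ = arcsin(p_z) ≈ 13.38°, λ = atan2(p_y, p_x) ≈ -149.45°.

≈ lat 13°, lon -149°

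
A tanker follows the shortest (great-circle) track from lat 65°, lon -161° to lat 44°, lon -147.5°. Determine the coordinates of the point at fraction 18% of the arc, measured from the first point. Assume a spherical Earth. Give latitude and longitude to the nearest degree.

Write both endpoints as unit vectors p₁, p₂ with components (cos φ cos λ, cos φ sin λ, sin φ).
The central angle between the endpoints is δ = arccos(p₁·p₂) ≈ 0.389 rad (22.3°).
Interpolate at f = 0.18 with slerp weights a = sin((1−f)δ)/sin δ ≈ 0.827, b = sin(fδ)/sin δ ≈ 0.184.
p = a·p₁ + b·p₂ ≈ (-0.442, -0.185, 0.878); φ = arcsin(p_z) ≈ 61.35°, λ = atan2(p_y, p_x) ≈ -157.30°.

≈ lat 61°, lon -157°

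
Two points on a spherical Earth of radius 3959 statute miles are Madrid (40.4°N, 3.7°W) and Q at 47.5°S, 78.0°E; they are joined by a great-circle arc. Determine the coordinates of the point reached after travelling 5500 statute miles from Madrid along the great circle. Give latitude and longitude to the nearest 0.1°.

≈ 23.2°S, 47.7°E

Convert each endpoint to a unit vector on the sphere (x = cos φ cos λ, y = cos φ sin λ, z = sin φ).
The central angle between the endpoints is δ = arccos(p₁·p₂) ≈ 1.986 rad (113.8°). The total great-circle distance is δ·R ≈ 1.986 × 3959 ≈ 7863 mi, so the target fraction is f = 5500/7863 ≈ 0.699.
Interpolate at f ≈ 0.699 with slerp weights a = sin((1−f)δ)/sin δ ≈ 0.614, b = sin(fδ)/sin δ ≈ 1.075.
p = a·p₁ + b·p₂ ≈ (0.618, 0.680, -0.394); φ = arcsin(p_z) ≈ -23.23°, λ = atan2(p_y, p_x) ≈ 47.75°.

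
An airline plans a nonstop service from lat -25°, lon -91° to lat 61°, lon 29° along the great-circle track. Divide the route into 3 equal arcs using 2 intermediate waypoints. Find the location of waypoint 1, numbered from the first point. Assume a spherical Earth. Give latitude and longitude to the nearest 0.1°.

≈ lat 11.8°, lon -70.2°

Convert each endpoint to a unit vector on the sphere (x = cos φ cos λ, y = cos φ sin λ, z = sin φ).
The central angle between the endpoints is δ = arccos(p₁·p₂) ≈ 2.201 rad (126.1°).
Interpolate at f = 1/3 with slerp weights a = sin((1−f)δ)/sin δ ≈ 1.231, b = sin(fδ)/sin δ ≈ 0.829.
p = a·p₁ + b·p₂ ≈ (0.332, -0.921, 0.205); φ = arcsin(p_z) ≈ 11.81°, λ = atan2(p_y, p_x) ≈ -70.18°.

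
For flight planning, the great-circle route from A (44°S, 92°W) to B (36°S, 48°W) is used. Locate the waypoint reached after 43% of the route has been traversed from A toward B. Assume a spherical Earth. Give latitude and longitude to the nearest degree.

≈ (43°S, 72°W)

Write both endpoints as unit vectors p₁, p₂ with components (cos φ cos λ, cos φ sin λ, sin φ).
The central angle between the endpoints is δ = arccos(p₁·p₂) ≈ 0.597 rad (34.2°).
Interpolate at f = 0.43 with slerp weights a = sin((1−f)δ)/sin δ ≈ 0.594, b = sin(fδ)/sin δ ≈ 0.452.
p = a·p₁ + b·p₂ ≈ (0.230, -0.698, -0.678); φ = arcsin(p_z) ≈ -42.68°, λ = atan2(p_y, p_x) ≈ -71.80°.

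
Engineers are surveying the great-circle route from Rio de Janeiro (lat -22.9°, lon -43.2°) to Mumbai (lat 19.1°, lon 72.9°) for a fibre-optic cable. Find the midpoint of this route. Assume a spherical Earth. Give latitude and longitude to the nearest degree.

≈ lat -4°, lon 16°

Write both endpoints as unit vectors p₁, p₂ with components (cos φ cos λ, cos φ sin λ, sin φ).
The central angle between the endpoints is δ = arccos(p₁·p₂) ≈ 2.106 rad (120.7°).
Interpolate at f = 1/2 with slerp weights a = sin((1−f)δ)/sin δ ≈ 1.010, b = sin(fδ)/sin δ ≈ 1.010.
p = a·p₁ + b·p₂ ≈ (0.959, 0.275, -0.063); φ = arcsin(p_z) ≈ -3.59°, λ = atan2(p_y, p_x) ≈ 16.02°.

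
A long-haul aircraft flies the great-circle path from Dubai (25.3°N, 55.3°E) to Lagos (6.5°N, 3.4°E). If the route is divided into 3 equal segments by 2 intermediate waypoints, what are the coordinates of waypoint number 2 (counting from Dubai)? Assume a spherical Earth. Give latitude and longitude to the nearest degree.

Convert each endpoint to a unit vector on the sphere (x = cos φ cos λ, y = cos φ sin λ, z = sin φ).
The central angle between the endpoints is δ = arccos(p₁·p₂) ≈ 0.924 rad (52.9°).
Interpolate at f = 2/3 with slerp weights a = sin((1−f)δ)/sin δ ≈ 0.380, b = sin(fδ)/sin δ ≈ 0.724.
p = a·p₁ + b·p₂ ≈ (0.914, 0.325, 0.244); φ = arcsin(p_z) ≈ 14.14°, λ = atan2(p_y, p_x) ≈ 19.58°.

≈ 14°N, 20°E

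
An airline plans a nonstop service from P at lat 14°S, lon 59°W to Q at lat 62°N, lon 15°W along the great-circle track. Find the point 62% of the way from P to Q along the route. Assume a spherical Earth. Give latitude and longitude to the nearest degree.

≈ lat 35°N, lon 41°W

Convert each endpoint to a unit vector on the sphere (x = cos φ cos λ, y = cos φ sin λ, z = sin φ).
The central angle between the endpoints is δ = arccos(p₁·p₂) ≈ 1.456 rad (83.4°).
Interpolate at f = 0.62 with slerp weights a = sin((1−f)δ)/sin δ ≈ 0.529, b = sin(fδ)/sin δ ≈ 0.790.
p = a·p₁ + b·p₂ ≈ (0.623, -0.536, 0.570); φ = arcsin(p_z) ≈ 34.74°, λ = atan2(p_y, p_x) ≈ -40.72°.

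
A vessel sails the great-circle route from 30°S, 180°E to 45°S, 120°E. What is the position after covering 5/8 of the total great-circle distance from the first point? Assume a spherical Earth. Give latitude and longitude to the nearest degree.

≈ 43°S, 145°E

Convert each endpoint to a unit vector on the sphere (x = cos φ cos λ, y = cos φ sin λ, z = sin φ).
The central angle between the endpoints is δ = arccos(p₁·p₂) ≈ 0.850 rad (48.7°).
Interpolate at f = 5/8 with slerp weights a = sin((1−f)δ)/sin δ ≈ 0.417, b = sin(fδ)/sin δ ≈ 0.674.
p = a·p₁ + b·p₂ ≈ (-0.600, 0.413, -0.685); φ = arcsin(p_z) ≈ -43.27°, λ = atan2(p_y, p_x) ≈ 145.45°.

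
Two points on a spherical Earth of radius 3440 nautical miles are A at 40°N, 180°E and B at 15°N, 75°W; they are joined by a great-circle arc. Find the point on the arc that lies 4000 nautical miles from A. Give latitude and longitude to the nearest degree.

≈ 30°N, 96°W

Convert each endpoint to a unit vector on the sphere (x = cos φ cos λ, y = cos φ sin λ, z = sin φ).
The central angle between the endpoints is δ = arccos(p₁·p₂) ≈ 1.596 rad (91.4°). The total great-circle distance is δ·R ≈ 1.596 × 3440 ≈ 5490 nmi, so the target fraction is f = 4000/5490 ≈ 0.729.
Interpolate at f ≈ 0.729 with slerp weights a = sin((1−f)δ)/sin δ ≈ 0.420, b = sin(fδ)/sin δ ≈ 0.918.
p = a·p₁ + b·p₂ ≈ (-0.092, -0.857, 0.508); φ = arcsin(p_z) ≈ 30.50°, λ = atan2(p_y, p_x) ≈ -96.14°.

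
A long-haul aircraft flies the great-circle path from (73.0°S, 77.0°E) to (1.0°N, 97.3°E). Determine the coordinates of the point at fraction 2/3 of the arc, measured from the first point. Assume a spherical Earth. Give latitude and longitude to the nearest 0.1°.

Write both endpoints as unit vectors p₁, p₂ with components (cos φ cos λ, cos φ sin λ, sin φ).
The central angle between the endpoints is δ = arccos(p₁·p₂) ≈ 1.310 rad (75.1°).
Interpolate at f = 2/3 with slerp weights a = sin((1−f)δ)/sin δ ≈ 0.438, b = sin(fδ)/sin δ ≈ 0.793.
p = a·p₁ + b·p₂ ≈ (-0.072, 0.912, -0.405); φ = arcsin(p_z) ≈ -23.88°, λ = atan2(p_y, p_x) ≈ 94.52°.

≈ (23.9°S, 94.5°E)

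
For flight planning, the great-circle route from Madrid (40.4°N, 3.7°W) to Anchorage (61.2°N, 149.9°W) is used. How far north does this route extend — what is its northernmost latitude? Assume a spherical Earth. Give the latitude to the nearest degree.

≈ 78°N

The great circle lies in the plane with unit normal n̂ = (p₁ × p₂)/|p₁ × p₂|.
Here n̂_z ≈ -0.212; the vertex latitude is φ_max = arccos|n̂_z| ≈ 77.8°.
Check via Clairaut: cos φ_max = |cos φ₁| · sin C = cos(40.4°)·sin(16.1°) ≈ 0.212, again giving ≈ 77.8°.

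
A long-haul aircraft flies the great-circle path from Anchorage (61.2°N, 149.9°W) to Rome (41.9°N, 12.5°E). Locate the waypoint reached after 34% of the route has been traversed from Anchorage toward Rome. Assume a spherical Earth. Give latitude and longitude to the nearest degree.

Write both endpoints as unit vectors p₁, p₂ with components (cos φ cos λ, cos φ sin λ, sin φ).
The central angle between the endpoints is δ = arccos(p₁·p₂) ≈ 1.325 rad (75.9°).
Interpolate at f = 0.34 with slerp weights a = sin((1−f)δ)/sin δ ≈ 0.791, b = sin(fδ)/sin δ ≈ 0.449.
p = a·p₁ + b·p₂ ≈ (-0.003, -0.119, 0.993); φ = arcsin(p_z) ≈ 83.17°, λ = atan2(p_y, p_x) ≈ -91.68°.

≈ 83°N, 92°W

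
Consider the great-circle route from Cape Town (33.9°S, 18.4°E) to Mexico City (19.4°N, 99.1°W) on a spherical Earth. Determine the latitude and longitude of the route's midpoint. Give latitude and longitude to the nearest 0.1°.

Convert each endpoint to a unit vector on the sphere (x = cos φ cos λ, y = cos φ sin λ, z = sin φ).
The central angle between the endpoints is δ = arccos(p₁·p₂) ≈ 2.149 rad (123.1°).
Interpolate at f = 1/2 with slerp weights a = sin((1−f)δ)/sin δ ≈ 1.050, b = sin(fδ)/sin δ ≈ 1.050.
p = a·p₁ + b·p₂ ≈ (0.671, -0.703, -0.237); φ = arcsin(p_z) ≈ -13.71°, λ = atan2(p_y, p_x) ≈ -46.36°.

≈ (13.7°S, 46.4°W)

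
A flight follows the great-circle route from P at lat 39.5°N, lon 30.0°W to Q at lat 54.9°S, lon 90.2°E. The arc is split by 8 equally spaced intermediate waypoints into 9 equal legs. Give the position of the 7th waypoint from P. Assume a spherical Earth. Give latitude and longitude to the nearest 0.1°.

≈ lat 43.0°S, lon 46.1°E

Convert each endpoint to a unit vector on the sphere (x = cos φ cos λ, y = cos φ sin λ, z = sin φ).
The central angle between the endpoints is δ = arccos(p₁·p₂) ≈ 2.409 rad (138.0°).
Interpolate at f = 7/9 with slerp weights a = sin((1−f)δ)/sin δ ≈ 0.763, b = sin(fδ)/sin δ ≈ 1.427.
p = a·p₁ + b·p₂ ≈ (0.507, 0.526, -0.683); φ = arcsin(p_z) ≈ -43.04°, λ = atan2(p_y, p_x) ≈ 46.08°.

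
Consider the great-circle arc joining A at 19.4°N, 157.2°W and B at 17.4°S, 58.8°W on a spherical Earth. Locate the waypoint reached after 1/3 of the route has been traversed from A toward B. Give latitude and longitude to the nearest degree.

≈ 8°N, 124°W

Write both endpoints as unit vectors p₁, p₂ with components (cos φ cos λ, cos φ sin λ, sin φ).
The central angle between the endpoints is δ = arccos(p₁·p₂) ≈ 1.804 rad (103.3°).
Interpolate at f = 1/3 with slerp weights a = sin((1−f)δ)/sin δ ≈ 0.959, b = sin(fδ)/sin δ ≈ 0.581.
p = a·p₁ + b·p₂ ≈ (-0.546, -0.825, 0.145); φ = arcsin(p_z) ≈ 8.32°, λ = atan2(p_y, p_x) ≈ -123.51°.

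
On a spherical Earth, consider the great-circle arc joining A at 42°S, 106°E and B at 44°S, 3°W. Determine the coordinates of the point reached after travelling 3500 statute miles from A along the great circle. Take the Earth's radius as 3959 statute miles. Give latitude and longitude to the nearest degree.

From cos δ = sin φ₁ sin φ₂ + cos φ₁ cos φ₂ cos Δλ, the central angle is δ ≈ 1.276 rad (73.1°). The total great-circle distance is δ·R ≈ 1.276 × 3959 ≈ 5051 mi, so the target fraction is f = 3500/5051 ≈ 0.693.
Interpolate at f ≈ 0.693 with slerp weights a = sin((1−f)δ)/sin δ ≈ 0.399, b = sin(fδ)/sin δ ≈ 0.808.
p = a·p₁ + b·p₂ ≈ (0.499, 0.255, -0.828); φ = arcsin(p_z) ≈ -55.94°, λ = atan2(p_y, p_x) ≈ 27.04°.

≈ 56°S, 27°E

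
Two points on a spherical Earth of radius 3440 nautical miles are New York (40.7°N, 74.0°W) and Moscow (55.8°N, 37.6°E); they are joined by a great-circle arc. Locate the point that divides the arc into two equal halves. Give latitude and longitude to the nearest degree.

≈ 63°N, 31°W

Write both endpoints as unit vectors p₁, p₂ with components (cos φ cos λ, cos φ sin λ, sin φ).
The central angle between the endpoints is δ = arccos(p₁·p₂) ≈ 1.178 rad (67.5°).
Interpolate at f = 1/2 with slerp weights a = sin((1−f)δ)/sin δ ≈ 0.601, b = sin(fδ)/sin δ ≈ 0.601.
p = a·p₁ + b·p₂ ≈ (0.393, -0.232, 0.890); φ = arcsin(p_z) ≈ 62.82°, λ = atan2(p_y, p_x) ≈ -30.53°.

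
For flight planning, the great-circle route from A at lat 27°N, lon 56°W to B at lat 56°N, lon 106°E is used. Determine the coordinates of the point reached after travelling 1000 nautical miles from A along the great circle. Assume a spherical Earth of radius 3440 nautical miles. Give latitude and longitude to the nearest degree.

≈ lat 43°N, lon 52°W

Write both endpoints as unit vectors p₁, p₂ with components (cos φ cos λ, cos φ sin λ, sin φ).
The central angle between the endpoints is δ = arccos(p₁·p₂) ≈ 1.668 rad (95.6°). The total great-circle distance is δ·R ≈ 1.668 × 3440 ≈ 5739 nmi, so the target fraction is f = 1000/5739 ≈ 0.174.
Interpolate at f ≈ 0.174 with slerp weights a = sin((1−f)δ)/sin δ ≈ 0.986, b = sin(fδ)/sin δ ≈ 0.288.
p = a·p₁ + b·p₂ ≈ (0.447, -0.574, 0.686); φ = arcsin(p_z) ≈ 43.35°, λ = atan2(p_y, p_x) ≈ -52.08°.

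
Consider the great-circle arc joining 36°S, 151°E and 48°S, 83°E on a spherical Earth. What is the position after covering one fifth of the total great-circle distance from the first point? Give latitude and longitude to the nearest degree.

From cos δ = sin φ₁ sin φ₂ + cos φ₁ cos φ₂ cos Δλ, the central angle is δ ≈ 0.877 rad (50.2°).
Interpolate at f = 1/5 with slerp weights a = sin((1−f)δ)/sin δ ≈ 0.839, b = sin(fδ)/sin δ ≈ 0.227.
p = a·p₁ + b·p₂ ≈ (-0.576, 0.480, -0.662); φ = arcsin(p_z) ≈ -41.46°, λ = atan2(p_y, p_x) ≈ 140.17°.

≈ 41°S, 140°E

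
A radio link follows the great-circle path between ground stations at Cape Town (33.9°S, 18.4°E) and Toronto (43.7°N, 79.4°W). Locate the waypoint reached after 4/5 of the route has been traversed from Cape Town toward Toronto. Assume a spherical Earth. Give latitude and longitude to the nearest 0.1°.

≈ 31.8°N, 53.5°W

Write both endpoints as unit vectors p₁, p₂ with components (cos φ cos λ, cos φ sin λ, sin φ).
The central angle between the endpoints is δ = arccos(p₁·p₂) ≈ 2.056 rad (117.8°).
Interpolate at f = 4/5 with slerp weights a = sin((1−f)δ)/sin δ ≈ 0.452, b = sin(fδ)/sin δ ≈ 1.128.
p = a·p₁ + b·p₂ ≈ (0.506, -0.683, 0.527); φ = arcsin(p_z) ≈ 31.80°, λ = atan2(p_y, p_x) ≈ -53.46°.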